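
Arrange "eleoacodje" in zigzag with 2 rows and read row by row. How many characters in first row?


Zigzag "eleoacodje" into 2 rows:
Placing characters:
  'e' => row 0
  'l' => row 1
  'e' => row 0
  'o' => row 1
  'a' => row 0
  'c' => row 1
  'o' => row 0
  'd' => row 1
  'j' => row 0
  'e' => row 1
Rows:
  Row 0: "eeaoj"
  Row 1: "locde"
First row length: 5

5


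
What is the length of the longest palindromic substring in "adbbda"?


Input: "adbbda"
Checking substrings for palindromes:
  [0:6] "adbbda" (len 6) => palindrome
  [1:5] "dbbd" (len 4) => palindrome
  [2:4] "bb" (len 2) => palindrome
Longest palindromic substring: "adbbda" with length 6

6


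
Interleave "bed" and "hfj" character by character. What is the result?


Interleaving "bed" and "hfj":
  Position 0: 'b' from first, 'h' from second => "bh"
  Position 1: 'e' from first, 'f' from second => "ef"
  Position 2: 'd' from first, 'j' from second => "dj"
Result: bhefdj

bhefdj


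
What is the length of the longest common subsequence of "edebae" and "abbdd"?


LCS of "edebae" and "abbdd"
DP table:
           a    b    b    d    d
      0    0    0    0    0    0
  e   0    0    0    0    0    0
  d   0    0    0    0    1    1
  e   0    0    0    0    1    1
  b   0    0    1    1    1    1
  a   0    1    1    1    1    1
  e   0    1    1    1    1    1
LCS length = dp[6][5] = 1

1


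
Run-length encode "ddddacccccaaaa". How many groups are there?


Input: ddddacccccaaaa
Scanning for consecutive runs:
  Group 1: 'd' x 4 (positions 0-3)
  Group 2: 'a' x 1 (positions 4-4)
  Group 3: 'c' x 5 (positions 5-9)
  Group 4: 'a' x 4 (positions 10-13)
Total groups: 4

4


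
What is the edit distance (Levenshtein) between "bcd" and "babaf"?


Computing edit distance: "bcd" -> "babaf"
DP table:
           b    a    b    a    f
      0    1    2    3    4    5
  b   1    0    1    2    3    4
  c   2    1    1    2    3    4
  d   3    2    2    2    3    4
Edit distance = dp[3][5] = 4

4


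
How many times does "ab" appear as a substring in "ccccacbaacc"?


Searching for "ab" in "ccccacbaacc"
Scanning each position:
  Position 0: "cc" => no
  Position 1: "cc" => no
  Position 2: "cc" => no
  Position 3: "ca" => no
  Position 4: "ac" => no
  Position 5: "cb" => no
  Position 6: "ba" => no
  Position 7: "aa" => no
  Position 8: "ac" => no
  Position 9: "cc" => no
Total occurrences: 0

0


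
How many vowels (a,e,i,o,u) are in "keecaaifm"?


Input: keecaaifm
Checking each character:
  'k' at position 0: consonant
  'e' at position 1: vowel (running total: 1)
  'e' at position 2: vowel (running total: 2)
  'c' at position 3: consonant
  'a' at position 4: vowel (running total: 3)
  'a' at position 5: vowel (running total: 4)
  'i' at position 6: vowel (running total: 5)
  'f' at position 7: consonant
  'm' at position 8: consonant
Total vowels: 5

5


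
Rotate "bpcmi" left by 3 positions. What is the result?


Input: "bpcmi", rotate left by 3
First 3 characters: "bpc"
Remaining characters: "mi"
Concatenate remaining + first: "mi" + "bpc" = "mibpc"

mibpc


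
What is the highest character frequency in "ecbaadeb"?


Input: ecbaadeb
Character counts:
  'a': 2
  'b': 2
  'c': 1
  'd': 1
  'e': 2
Maximum frequency: 2

2


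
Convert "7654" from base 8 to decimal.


Input: "7654" in base 8
Positional expansion:
  Digit '7' (value 7) x 8^3 = 3584
  Digit '6' (value 6) x 8^2 = 384
  Digit '5' (value 5) x 8^1 = 40
  Digit '4' (value 4) x 8^0 = 4
Sum = 4012

4012


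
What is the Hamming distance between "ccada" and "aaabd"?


Comparing "ccada" and "aaabd" position by position:
  Position 0: 'c' vs 'a' => differ
  Position 1: 'c' vs 'a' => differ
  Position 2: 'a' vs 'a' => same
  Position 3: 'd' vs 'b' => differ
  Position 4: 'a' vs 'd' => differ
Total differences (Hamming distance): 4

4


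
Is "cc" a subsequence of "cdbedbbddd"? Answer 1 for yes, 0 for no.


Check if "cc" is a subsequence of "cdbedbbddd"
Greedy scan:
  Position 0 ('c'): matches sub[0] = 'c'
  Position 1 ('d'): no match needed
  Position 2 ('b'): no match needed
  Position 3 ('e'): no match needed
  Position 4 ('d'): no match needed
  Position 5 ('b'): no match needed
  Position 6 ('b'): no match needed
  Position 7 ('d'): no match needed
  Position 8 ('d'): no match needed
  Position 9 ('d'): no match needed
Only matched 1/2 characters => not a subsequence

0


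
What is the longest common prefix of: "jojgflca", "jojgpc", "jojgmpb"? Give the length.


Words: jojgflca, jojgpc, jojgmpb
  Position 0: all 'j' => match
  Position 1: all 'o' => match
  Position 2: all 'j' => match
  Position 3: all 'g' => match
  Position 4: ('f', 'p', 'm') => mismatch, stop
LCP = "jojg" (length 4)

4


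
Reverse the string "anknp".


Input: anknp
Reading characters right to left:
  Position 4: 'p'
  Position 3: 'n'
  Position 2: 'k'
  Position 1: 'n'
  Position 0: 'a'
Reversed: pnkna

pnkna


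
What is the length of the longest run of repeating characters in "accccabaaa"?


Input: "accccabaaa"
Scanning for longest run:
  Position 1 ('c'): new char, reset run to 1
  Position 2 ('c'): continues run of 'c', length=2
  Position 3 ('c'): continues run of 'c', length=3
  Position 4 ('c'): continues run of 'c', length=4
  Position 5 ('a'): new char, reset run to 1
  Position 6 ('b'): new char, reset run to 1
  Position 7 ('a'): new char, reset run to 1
  Position 8 ('a'): continues run of 'a', length=2
  Position 9 ('a'): continues run of 'a', length=3
Longest run: 'c' with length 4

4


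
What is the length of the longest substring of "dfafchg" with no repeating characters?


Input: "dfafchg"
Sliding window (track last position of each char):
  Position 0 ('d'): window [0,0] length 1 -- new best
  Position 1 ('f'): window [0,1] length 2 -- new best
  Position 2 ('a'): window [0,2] length 3 -- new best
  Position 3 ('f'): repeat (last at 1), move window start to 2
  Position 3 ('f'): window [2,3] length 2
  Position 4 ('c'): window [2,4] length 3
  Position 5 ('h'): window [2,5] length 4 -- new best
  Position 6 ('g'): window [2,6] length 5 -- new best
Longest substring with no repeats: "afchg" with length 5

5


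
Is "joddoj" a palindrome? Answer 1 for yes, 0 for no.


Input: joddoj
Reversed: joddoj
  Compare pos 0 ('j') with pos 5 ('j'): match
  Compare pos 1 ('o') with pos 4 ('o'): match
  Compare pos 2 ('d') with pos 3 ('d'): match
Result: palindrome

1


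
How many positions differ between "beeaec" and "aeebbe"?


Comparing "beeaec" and "aeebbe" position by position:
  Position 0: 'b' vs 'a' => DIFFER
  Position 1: 'e' vs 'e' => same
  Position 2: 'e' vs 'e' => same
  Position 3: 'a' vs 'b' => DIFFER
  Position 4: 'e' vs 'b' => DIFFER
  Position 5: 'c' vs 'e' => DIFFER
Positions that differ: 4

4


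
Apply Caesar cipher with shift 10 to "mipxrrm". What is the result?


Caesar cipher: shift "mipxrrm" by 10
  'm' (pos 12) + 10 = pos 22 = 'w'
  'i' (pos 8) + 10 = pos 18 = 's'
  'p' (pos 15) + 10 = pos 25 = 'z'
  'x' (pos 23) + 10 = pos 7 = 'h'
  'r' (pos 17) + 10 = pos 1 = 'b'
  'r' (pos 17) + 10 = pos 1 = 'b'
  'm' (pos 12) + 10 = pos 22 = 'w'
Result: wszhbbw

wszhbbw


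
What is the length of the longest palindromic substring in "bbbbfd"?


Input: "bbbbfd"
Checking substrings for palindromes:
  [0:4] "bbbb" (len 4) => palindrome
  [0:3] "bbb" (len 3) => palindrome
  [1:4] "bbb" (len 3) => palindrome
  [0:2] "bb" (len 2) => palindrome
  [1:3] "bb" (len 2) => palindrome
  [2:4] "bb" (len 2) => palindrome
Longest palindromic substring: "bbbb" with length 4

4


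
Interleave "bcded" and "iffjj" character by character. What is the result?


Interleaving "bcded" and "iffjj":
  Position 0: 'b' from first, 'i' from second => "bi"
  Position 1: 'c' from first, 'f' from second => "cf"
  Position 2: 'd' from first, 'f' from second => "df"
  Position 3: 'e' from first, 'j' from second => "ej"
  Position 4: 'd' from first, 'j' from second => "dj"
Result: bicfdfejdj

bicfdfejdj


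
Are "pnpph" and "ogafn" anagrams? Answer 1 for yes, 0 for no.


Strings: "pnpph", "ogafn"
Sorted first:  hnppp
Sorted second: afgno
Differ at position 0: 'h' vs 'a' => not anagrams

0


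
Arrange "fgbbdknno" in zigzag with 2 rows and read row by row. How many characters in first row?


Zigzag "fgbbdknno" into 2 rows:
Placing characters:
  'f' => row 0
  'g' => row 1
  'b' => row 0
  'b' => row 1
  'd' => row 0
  'k' => row 1
  'n' => row 0
  'n' => row 1
  'o' => row 0
Rows:
  Row 0: "fbdno"
  Row 1: "gbkn"
First row length: 5

5


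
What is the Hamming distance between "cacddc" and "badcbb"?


Comparing "cacddc" and "badcbb" position by position:
  Position 0: 'c' vs 'b' => differ
  Position 1: 'a' vs 'a' => same
  Position 2: 'c' vs 'd' => differ
  Position 3: 'd' vs 'c' => differ
  Position 4: 'd' vs 'b' => differ
  Position 5: 'c' vs 'b' => differ
Total differences (Hamming distance): 5

5


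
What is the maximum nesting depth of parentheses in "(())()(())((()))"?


Input: "(())()(())((()))"
Tracking depth:
  Position 0 '(': depth becomes 1
  Position 1 '(': depth becomes 2
  Position 2 ')': depth becomes 1
  Position 3 ')': depth becomes 0
  Position 4 '(': depth becomes 1
  Position 5 ')': depth becomes 0
  Position 6 '(': depth becomes 1
  Position 7 '(': depth becomes 2
  Position 8 ')': depth becomes 1
  Position 9 ')': depth becomes 0
  Position 10 '(': depth becomes 1
  Position 11 '(': depth becomes 2
  Position 12 '(': depth becomes 3
  Position 13 ')': depth becomes 2
  Position 14 ')': depth becomes 1
  Position 15 ')': depth becomes 0
Maximum depth reached: 3

3


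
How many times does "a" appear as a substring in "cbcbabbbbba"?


Searching for "a" in "cbcbabbbbba"
Scanning each position:
  Position 0: "c" => no
  Position 1: "b" => no
  Position 2: "c" => no
  Position 3: "b" => no
  Position 4: "a" => MATCH
  Position 5: "b" => no
  Position 6: "b" => no
  Position 7: "b" => no
  Position 8: "b" => no
  Position 9: "b" => no
  Position 10: "a" => MATCH
Total occurrences: 2

2


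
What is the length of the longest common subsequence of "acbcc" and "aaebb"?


LCS of "acbcc" and "aaebb"
DP table:
           a    a    e    b    b
      0    0    0    0    0    0
  a   0    1    1    1    1    1
  c   0    1    1    1    1    1
  b   0    1    1    1    2    2
  c   0    1    1    1    2    2
  c   0    1    1    1    2    2
LCS length = dp[5][5] = 2

2


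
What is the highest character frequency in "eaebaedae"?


Input: eaebaedae
Character counts:
  'a': 3
  'b': 1
  'd': 1
  'e': 4
Maximum frequency: 4

4


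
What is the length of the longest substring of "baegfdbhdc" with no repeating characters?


Input: "baegfdbhdc"
Sliding window (track last position of each char):
  Position 0 ('b'): window [0,0] length 1 -- new best
  Position 1 ('a'): window [0,1] length 2 -- new best
  Position 2 ('e'): window [0,2] length 3 -- new best
  Position 3 ('g'): window [0,3] length 4 -- new best
  Position 4 ('f'): window [0,4] length 5 -- new best
  Position 5 ('d'): window [0,5] length 6 -- new best
  Position 6 ('b'): repeat (last at 0), move window start to 1
  Position 6 ('b'): window [1,6] length 6
  Position 7 ('h'): window [1,7] length 7 -- new best
  Position 8 ('d'): repeat (last at 5), move window start to 6
  Position 8 ('d'): window [6,8] length 3
  Position 9 ('c'): window [6,9] length 4
Longest substring with no repeats: "aegfdbh" with length 7

7


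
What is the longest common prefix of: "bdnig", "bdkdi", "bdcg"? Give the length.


Words: bdnig, bdkdi, bdcg
  Position 0: all 'b' => match
  Position 1: all 'd' => match
  Position 2: ('n', 'k', 'c') => mismatch, stop
LCP = "bd" (length 2)

2


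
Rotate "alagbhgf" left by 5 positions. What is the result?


Input: "alagbhgf", rotate left by 5
First 5 characters: "alagb"
Remaining characters: "hgf"
Concatenate remaining + first: "hgf" + "alagb" = "hgfalagb"

hgfalagb


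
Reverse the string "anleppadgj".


Input: anleppadgj
Reading characters right to left:
  Position 9: 'j'
  Position 8: 'g'
  Position 7: 'd'
  Position 6: 'a'
  Position 5: 'p'
  Position 4: 'p'
  Position 3: 'e'
  Position 2: 'l'
  Position 1: 'n'
  Position 0: 'a'
Reversed: jgdappelna

jgdappelna


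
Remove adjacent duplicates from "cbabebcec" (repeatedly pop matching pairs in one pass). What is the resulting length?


Input: cbabebcec
Stack-based adjacent duplicate removal:
  Read 'c': push. Stack: c
  Read 'b': push. Stack: cb
  Read 'a': push. Stack: cba
  Read 'b': push. Stack: cbab
  Read 'e': push. Stack: cbabe
  Read 'b': push. Stack: cbabeb
  Read 'c': push. Stack: cbabebc
  Read 'e': push. Stack: cbabebce
  Read 'c': push. Stack: cbabebcec
Final stack: "cbabebcec" (length 9)

9


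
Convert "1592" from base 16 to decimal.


Input: "1592" in base 16
Positional expansion:
  Digit '1' (value 1) x 16^3 = 4096
  Digit '5' (value 5) x 16^2 = 1280
  Digit '9' (value 9) x 16^1 = 144
  Digit '2' (value 2) x 16^0 = 2
Sum = 5522

5522


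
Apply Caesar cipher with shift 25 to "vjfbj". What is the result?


Caesar cipher: shift "vjfbj" by 25
  'v' (pos 21) + 25 = pos 20 = 'u'
  'j' (pos 9) + 25 = pos 8 = 'i'
  'f' (pos 5) + 25 = pos 4 = 'e'
  'b' (pos 1) + 25 = pos 0 = 'a'
  'j' (pos 9) + 25 = pos 8 = 'i'
Result: uieai

uieai


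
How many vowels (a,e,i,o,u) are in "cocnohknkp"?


Input: cocnohknkp
Checking each character:
  'c' at position 0: consonant
  'o' at position 1: vowel (running total: 1)
  'c' at position 2: consonant
  'n' at position 3: consonant
  'o' at position 4: vowel (running total: 2)
  'h' at position 5: consonant
  'k' at position 6: consonant
  'n' at position 7: consonant
  'k' at position 8: consonant
  'p' at position 9: consonant
Total vowels: 2

2


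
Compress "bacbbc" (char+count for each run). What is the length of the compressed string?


Input: bacbbc
Runs:
  'b' x 1 => "b1"
  'a' x 1 => "a1"
  'c' x 1 => "c1"
  'b' x 2 => "b2"
  'c' x 1 => "c1"
Compressed: "b1a1c1b2c1"
Compressed length: 10

10


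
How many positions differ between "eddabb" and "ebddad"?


Comparing "eddabb" and "ebddad" position by position:
  Position 0: 'e' vs 'e' => same
  Position 1: 'd' vs 'b' => DIFFER
  Position 2: 'd' vs 'd' => same
  Position 3: 'a' vs 'd' => DIFFER
  Position 4: 'b' vs 'a' => DIFFER
  Position 5: 'b' vs 'd' => DIFFER
Positions that differ: 4

4


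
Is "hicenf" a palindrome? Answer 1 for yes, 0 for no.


Input: hicenf
Reversed: fnecih
  Compare pos 0 ('h') with pos 5 ('f'): MISMATCH
  Compare pos 1 ('i') with pos 4 ('n'): MISMATCH
  Compare pos 2 ('c') with pos 3 ('e'): MISMATCH
Result: not a palindrome

0


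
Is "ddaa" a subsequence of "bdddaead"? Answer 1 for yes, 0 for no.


Check if "ddaa" is a subsequence of "bdddaead"
Greedy scan:
  Position 0 ('b'): no match needed
  Position 1 ('d'): matches sub[0] = 'd'
  Position 2 ('d'): matches sub[1] = 'd'
  Position 3 ('d'): no match needed
  Position 4 ('a'): matches sub[2] = 'a'
  Position 5 ('e'): no match needed
  Position 6 ('a'): matches sub[3] = 'a'
  Position 7 ('d'): no match needed
All 4 characters matched => is a subsequence

1


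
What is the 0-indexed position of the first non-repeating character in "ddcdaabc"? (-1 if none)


Input: ddcdaabc
Character frequencies:
  'a': 2
  'b': 1
  'c': 2
  'd': 3
Scanning left to right for freq == 1:
  Position 0 ('d'): freq=3, skip
  Position 1 ('d'): freq=3, skip
  Position 2 ('c'): freq=2, skip
  Position 3 ('d'): freq=3, skip
  Position 4 ('a'): freq=2, skip
  Position 5 ('a'): freq=2, skip
  Position 6 ('b'): unique! => answer = 6

6


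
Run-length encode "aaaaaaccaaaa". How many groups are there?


Input: aaaaaaccaaaa
Scanning for consecutive runs:
  Group 1: 'a' x 6 (positions 0-5)
  Group 2: 'c' x 2 (positions 6-7)
  Group 3: 'a' x 4 (positions 8-11)
Total groups: 3

3


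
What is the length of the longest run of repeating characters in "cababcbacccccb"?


Input: "cababcbacccccb"
Scanning for longest run:
  Position 1 ('a'): new char, reset run to 1
  Position 2 ('b'): new char, reset run to 1
  Position 3 ('a'): new char, reset run to 1
  Position 4 ('b'): new char, reset run to 1
  Position 5 ('c'): new char, reset run to 1
  Position 6 ('b'): new char, reset run to 1
  Position 7 ('a'): new char, reset run to 1
  Position 8 ('c'): new char, reset run to 1
  Position 9 ('c'): continues run of 'c', length=2
  Position 10 ('c'): continues run of 'c', length=3
  Position 11 ('c'): continues run of 'c', length=4
  Position 12 ('c'): continues run of 'c', length=5
  Position 13 ('b'): new char, reset run to 1
Longest run: 'c' with length 5

5


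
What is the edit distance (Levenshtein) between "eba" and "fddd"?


Computing edit distance: "eba" -> "fddd"
DP table:
           f    d    d    d
      0    1    2    3    4
  e   1    1    2    3    4
  b   2    2    2    3    4
  a   3    3    3    3    4
Edit distance = dp[3][4] = 4

4


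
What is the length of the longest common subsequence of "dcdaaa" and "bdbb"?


LCS of "dcdaaa" and "bdbb"
DP table:
           b    d    b    b
      0    0    0    0    0
  d   0    0    1    1    1
  c   0    0    1    1    1
  d   0    0    1    1    1
  a   0    0    1    1    1
  a   0    0    1    1    1
  a   0    0    1    1    1
LCS length = dp[6][4] = 1

1


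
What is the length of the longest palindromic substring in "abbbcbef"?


Input: "abbbcbef"
Checking substrings for palindromes:
  [1:4] "bbb" (len 3) => palindrome
  [3:6] "bcb" (len 3) => palindrome
  [1:3] "bb" (len 2) => palindrome
  [2:4] "bb" (len 2) => palindrome
Longest palindromic substring: "bbb" with length 3

3


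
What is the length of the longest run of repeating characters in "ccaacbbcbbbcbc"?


Input: "ccaacbbcbbbcbc"
Scanning for longest run:
  Position 1 ('c'): continues run of 'c', length=2
  Position 2 ('a'): new char, reset run to 1
  Position 3 ('a'): continues run of 'a', length=2
  Position 4 ('c'): new char, reset run to 1
  Position 5 ('b'): new char, reset run to 1
  Position 6 ('b'): continues run of 'b', length=2
  Position 7 ('c'): new char, reset run to 1
  Position 8 ('b'): new char, reset run to 1
  Position 9 ('b'): continues run of 'b', length=2
  Position 10 ('b'): continues run of 'b', length=3
  Position 11 ('c'): new char, reset run to 1
  Position 12 ('b'): new char, reset run to 1
  Position 13 ('c'): new char, reset run to 1
Longest run: 'b' with length 3

3


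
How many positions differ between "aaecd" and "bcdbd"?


Comparing "aaecd" and "bcdbd" position by position:
  Position 0: 'a' vs 'b' => DIFFER
  Position 1: 'a' vs 'c' => DIFFER
  Position 2: 'e' vs 'd' => DIFFER
  Position 3: 'c' vs 'b' => DIFFER
  Position 4: 'd' vs 'd' => same
Positions that differ: 4

4


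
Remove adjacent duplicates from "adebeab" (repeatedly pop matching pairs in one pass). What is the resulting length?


Input: adebeab
Stack-based adjacent duplicate removal:
  Read 'a': push. Stack: a
  Read 'd': push. Stack: ad
  Read 'e': push. Stack: ade
  Read 'b': push. Stack: adeb
  Read 'e': push. Stack: adebe
  Read 'a': push. Stack: adebea
  Read 'b': push. Stack: adebeab
Final stack: "adebeab" (length 7)

7


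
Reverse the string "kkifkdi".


Input: kkifkdi
Reading characters right to left:
  Position 6: 'i'
  Position 5: 'd'
  Position 4: 'k'
  Position 3: 'f'
  Position 2: 'i'
  Position 1: 'k'
  Position 0: 'k'
Reversed: idkfikk

idkfikk


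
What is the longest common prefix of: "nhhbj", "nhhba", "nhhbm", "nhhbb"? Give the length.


Words: nhhbj, nhhba, nhhbm, nhhbb
  Position 0: all 'n' => match
  Position 1: all 'h' => match
  Position 2: all 'h' => match
  Position 3: all 'b' => match
  Position 4: ('j', 'a', 'm', 'b') => mismatch, stop
LCP = "nhhb" (length 4)

4


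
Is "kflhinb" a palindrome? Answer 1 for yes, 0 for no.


Input: kflhinb
Reversed: bnihlfk
  Compare pos 0 ('k') with pos 6 ('b'): MISMATCH
  Compare pos 1 ('f') with pos 5 ('n'): MISMATCH
  Compare pos 2 ('l') with pos 4 ('i'): MISMATCH
Result: not a palindrome

0


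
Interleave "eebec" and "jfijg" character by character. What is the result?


Interleaving "eebec" and "jfijg":
  Position 0: 'e' from first, 'j' from second => "ej"
  Position 1: 'e' from first, 'f' from second => "ef"
  Position 2: 'b' from first, 'i' from second => "bi"
  Position 3: 'e' from first, 'j' from second => "ej"
  Position 4: 'c' from first, 'g' from second => "cg"
Result: ejefbiejcg

ejefbiejcg


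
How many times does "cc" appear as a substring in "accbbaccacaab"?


Searching for "cc" in "accbbaccacaab"
Scanning each position:
  Position 0: "ac" => no
  Position 1: "cc" => MATCH
  Position 2: "cb" => no
  Position 3: "bb" => no
  Position 4: "ba" => no
  Position 5: "ac" => no
  Position 6: "cc" => MATCH
  Position 7: "ca" => no
  Position 8: "ac" => no
  Position 9: "ca" => no
  Position 10: "aa" => no
  Position 11: "ab" => no
Total occurrences: 2

2


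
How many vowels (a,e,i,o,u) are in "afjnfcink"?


Input: afjnfcink
Checking each character:
  'a' at position 0: vowel (running total: 1)
  'f' at position 1: consonant
  'j' at position 2: consonant
  'n' at position 3: consonant
  'f' at position 4: consonant
  'c' at position 5: consonant
  'i' at position 6: vowel (running total: 2)
  'n' at position 7: consonant
  'k' at position 8: consonant
Total vowels: 2

2


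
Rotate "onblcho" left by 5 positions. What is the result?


Input: "onblcho", rotate left by 5
First 5 characters: "onblc"
Remaining characters: "ho"
Concatenate remaining + first: "ho" + "onblc" = "hoonblc"

hoonblc


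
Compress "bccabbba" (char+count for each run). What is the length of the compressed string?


Input: bccabbba
Runs:
  'b' x 1 => "b1"
  'c' x 2 => "c2"
  'a' x 1 => "a1"
  'b' x 3 => "b3"
  'a' x 1 => "a1"
Compressed: "b1c2a1b3a1"
Compressed length: 10

10


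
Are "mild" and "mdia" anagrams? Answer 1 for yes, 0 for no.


Strings: "mild", "mdia"
Sorted first:  dilm
Sorted second: adim
Differ at position 0: 'd' vs 'a' => not anagrams

0


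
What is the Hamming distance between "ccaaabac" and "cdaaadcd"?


Comparing "ccaaabac" and "cdaaadcd" position by position:
  Position 0: 'c' vs 'c' => same
  Position 1: 'c' vs 'd' => differ
  Position 2: 'a' vs 'a' => same
  Position 3: 'a' vs 'a' => same
  Position 4: 'a' vs 'a' => same
  Position 5: 'b' vs 'd' => differ
  Position 6: 'a' vs 'c' => differ
  Position 7: 'c' vs 'd' => differ
Total differences (Hamming distance): 4

4


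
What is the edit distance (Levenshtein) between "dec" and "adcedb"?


Computing edit distance: "dec" -> "adcedb"
DP table:
           a    d    c    e    d    b
      0    1    2    3    4    5    6
  d   1    1    1    2    3    4    5
  e   2    2    2    2    2    3    4
  c   3    3    3    2    3    3    4
Edit distance = dp[3][6] = 4

4


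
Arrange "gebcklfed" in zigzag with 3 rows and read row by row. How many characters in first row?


Zigzag "gebcklfed" into 3 rows:
Placing characters:
  'g' => row 0
  'e' => row 1
  'b' => row 2
  'c' => row 1
  'k' => row 0
  'l' => row 1
  'f' => row 2
  'e' => row 1
  'd' => row 0
Rows:
  Row 0: "gkd"
  Row 1: "ecle"
  Row 2: "bf"
First row length: 3

3


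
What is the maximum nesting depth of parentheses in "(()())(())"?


Input: "(()())(())"
Tracking depth:
  Position 0 '(': depth becomes 1
  Position 1 '(': depth becomes 2
  Position 2 ')': depth becomes 1
  Position 3 '(': depth becomes 2
  Position 4 ')': depth becomes 1
  Position 5 ')': depth becomes 0
  Position 6 '(': depth becomes 1
  Position 7 '(': depth becomes 2
  Position 8 ')': depth becomes 1
  Position 9 ')': depth becomes 0
Maximum depth reached: 2

2


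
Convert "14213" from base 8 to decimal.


Input: "14213" in base 8
Positional expansion:
  Digit '1' (value 1) x 8^4 = 4096
  Digit '4' (value 4) x 8^3 = 2048
  Digit '2' (value 2) x 8^2 = 128
  Digit '1' (value 1) x 8^1 = 8
  Digit '3' (value 3) x 8^0 = 3
Sum = 6283

6283


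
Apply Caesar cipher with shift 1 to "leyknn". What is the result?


Caesar cipher: shift "leyknn" by 1
  'l' (pos 11) + 1 = pos 12 = 'm'
  'e' (pos 4) + 1 = pos 5 = 'f'
  'y' (pos 24) + 1 = pos 25 = 'z'
  'k' (pos 10) + 1 = pos 11 = 'l'
  'n' (pos 13) + 1 = pos 14 = 'o'
  'n' (pos 13) + 1 = pos 14 = 'o'
Result: mfzloo

mfzloo


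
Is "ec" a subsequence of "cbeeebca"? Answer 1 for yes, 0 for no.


Check if "ec" is a subsequence of "cbeeebca"
Greedy scan:
  Position 0 ('c'): no match needed
  Position 1 ('b'): no match needed
  Position 2 ('e'): matches sub[0] = 'e'
  Position 3 ('e'): no match needed
  Position 4 ('e'): no match needed
  Position 5 ('b'): no match needed
  Position 6 ('c'): matches sub[1] = 'c'
  Position 7 ('a'): no match needed
All 2 characters matched => is a subsequence

1


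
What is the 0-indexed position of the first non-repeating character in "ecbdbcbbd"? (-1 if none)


Input: ecbdbcbbd
Character frequencies:
  'b': 4
  'c': 2
  'd': 2
  'e': 1
Scanning left to right for freq == 1:
  Position 0 ('e'): unique! => answer = 0

0


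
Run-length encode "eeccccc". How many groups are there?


Input: eeccccc
Scanning for consecutive runs:
  Group 1: 'e' x 2 (positions 0-1)
  Group 2: 'c' x 5 (positions 2-6)
Total groups: 2

2


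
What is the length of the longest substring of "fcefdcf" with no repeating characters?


Input: "fcefdcf"
Sliding window (track last position of each char):
  Position 0 ('f'): window [0,0] length 1 -- new best
  Position 1 ('c'): window [0,1] length 2 -- new best
  Position 2 ('e'): window [0,2] length 3 -- new best
  Position 3 ('f'): repeat (last at 0), move window start to 1
  Position 3 ('f'): window [1,3] length 3
  Position 4 ('d'): window [1,4] length 4 -- new best
  Position 5 ('c'): repeat (last at 1), move window start to 2
  Position 5 ('c'): window [2,5] length 4
  Position 6 ('f'): repeat (last at 3), move window start to 4
  Position 6 ('f'): window [4,6] length 3
Longest substring with no repeats: "cefd" with length 4

4


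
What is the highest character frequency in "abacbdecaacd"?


Input: abacbdecaacd
Character counts:
  'a': 4
  'b': 2
  'c': 3
  'd': 2
  'e': 1
Maximum frequency: 4

4


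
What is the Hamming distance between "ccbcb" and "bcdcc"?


Comparing "ccbcb" and "bcdcc" position by position:
  Position 0: 'c' vs 'b' => differ
  Position 1: 'c' vs 'c' => same
  Position 2: 'b' vs 'd' => differ
  Position 3: 'c' vs 'c' => same
  Position 4: 'b' vs 'c' => differ
Total differences (Hamming distance): 3

3


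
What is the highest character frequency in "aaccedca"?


Input: aaccedca
Character counts:
  'a': 3
  'c': 3
  'd': 1
  'e': 1
Maximum frequency: 3

3


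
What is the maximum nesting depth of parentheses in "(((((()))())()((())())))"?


Input: "(((((()))())()((())())))"
Tracking depth:
  Position 0 '(': depth becomes 1
  Position 1 '(': depth becomes 2
  Position 2 '(': depth becomes 3
  Position 3 '(': depth becomes 4
  Position 4 '(': depth becomes 5
  Position 5 '(': depth becomes 6
  Position 6 ')': depth becomes 5
  Position 7 ')': depth becomes 4
  Position 8 ')': depth becomes 3
  Position 9 '(': depth becomes 4
  Position 10 ')': depth becomes 3
  Position 11 ')': depth becomes 2
  Position 12 '(': depth becomes 3
  Position 13 ')': depth becomes 2
  Position 14 '(': depth becomes 3
  Position 15 '(': depth becomes 4
  Position 16 '(': depth becomes 5
  Position 17 ')': depth becomes 4
  Position 18 ')': depth becomes 3
  Position 19 '(': depth becomes 4
  Position 20 ')': depth becomes 3
  Position 21 ')': depth becomes 2
  Position 22 ')': depth becomes 1
  Position 23 ')': depth becomes 0
Maximum depth reached: 6

6


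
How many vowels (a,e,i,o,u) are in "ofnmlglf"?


Input: ofnmlglf
Checking each character:
  'o' at position 0: vowel (running total: 1)
  'f' at position 1: consonant
  'n' at position 2: consonant
  'm' at position 3: consonant
  'l' at position 4: consonant
  'g' at position 5: consonant
  'l' at position 6: consonant
  'f' at position 7: consonant
Total vowels: 1

1


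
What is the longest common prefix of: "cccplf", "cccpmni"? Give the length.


Words: cccplf, cccpmni
  Position 0: all 'c' => match
  Position 1: all 'c' => match
  Position 2: all 'c' => match
  Position 3: all 'p' => match
  Position 4: ('l', 'm') => mismatch, stop
LCP = "cccp" (length 4)

4


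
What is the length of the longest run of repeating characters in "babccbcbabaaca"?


Input: "babccbcbabaaca"
Scanning for longest run:
  Position 1 ('a'): new char, reset run to 1
  Position 2 ('b'): new char, reset run to 1
  Position 3 ('c'): new char, reset run to 1
  Position 4 ('c'): continues run of 'c', length=2
  Position 5 ('b'): new char, reset run to 1
  Position 6 ('c'): new char, reset run to 1
  Position 7 ('b'): new char, reset run to 1
  Position 8 ('a'): new char, reset run to 1
  Position 9 ('b'): new char, reset run to 1
  Position 10 ('a'): new char, reset run to 1
  Position 11 ('a'): continues run of 'a', length=2
  Position 12 ('c'): new char, reset run to 1
  Position 13 ('a'): new char, reset run to 1
Longest run: 'c' with length 2

2


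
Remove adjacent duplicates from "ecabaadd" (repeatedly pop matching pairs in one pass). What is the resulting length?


Input: ecabaadd
Stack-based adjacent duplicate removal:
  Read 'e': push. Stack: e
  Read 'c': push. Stack: ec
  Read 'a': push. Stack: eca
  Read 'b': push. Stack: ecab
  Read 'a': push. Stack: ecaba
  Read 'a': matches stack top 'a' => pop. Stack: ecab
  Read 'd': push. Stack: ecabd
  Read 'd': matches stack top 'd' => pop. Stack: ecab
Final stack: "ecab" (length 4)

4


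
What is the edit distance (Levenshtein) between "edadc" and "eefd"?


Computing edit distance: "edadc" -> "eefd"
DP table:
           e    e    f    d
      0    1    2    3    4
  e   1    0    1    2    3
  d   2    1    1    2    2
  a   3    2    2    2    3
  d   4    3    3    3    2
  c   5    4    4    4    3
Edit distance = dp[5][4] = 3

3


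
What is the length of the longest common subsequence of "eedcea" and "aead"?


LCS of "eedcea" and "aead"
DP table:
           a    e    a    d
      0    0    0    0    0
  e   0    0    1    1    1
  e   0    0    1    1    1
  d   0    0    1    1    2
  c   0    0    1    1    2
  e   0    0    1    1    2
  a   0    1    1    2    2
LCS length = dp[6][4] = 2

2


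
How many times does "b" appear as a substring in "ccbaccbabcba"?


Searching for "b" in "ccbaccbabcba"
Scanning each position:
  Position 0: "c" => no
  Position 1: "c" => no
  Position 2: "b" => MATCH
  Position 3: "a" => no
  Position 4: "c" => no
  Position 5: "c" => no
  Position 6: "b" => MATCH
  Position 7: "a" => no
  Position 8: "b" => MATCH
  Position 9: "c" => no
  Position 10: "b" => MATCH
  Position 11: "a" => no
Total occurrences: 4

4


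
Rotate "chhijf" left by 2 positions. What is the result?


Input: "chhijf", rotate left by 2
First 2 characters: "ch"
Remaining characters: "hijf"
Concatenate remaining + first: "hijf" + "ch" = "hijfch"

hijfch


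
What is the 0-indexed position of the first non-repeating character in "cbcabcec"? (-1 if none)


Input: cbcabcec
Character frequencies:
  'a': 1
  'b': 2
  'c': 4
  'e': 1
Scanning left to right for freq == 1:
  Position 0 ('c'): freq=4, skip
  Position 1 ('b'): freq=2, skip
  Position 2 ('c'): freq=4, skip
  Position 3 ('a'): unique! => answer = 3

3


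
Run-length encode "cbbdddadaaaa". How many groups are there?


Input: cbbdddadaaaa
Scanning for consecutive runs:
  Group 1: 'c' x 1 (positions 0-0)
  Group 2: 'b' x 2 (positions 1-2)
  Group 3: 'd' x 3 (positions 3-5)
  Group 4: 'a' x 1 (positions 6-6)
  Group 5: 'd' x 1 (positions 7-7)
  Group 6: 'a' x 4 (positions 8-11)
Total groups: 6

6


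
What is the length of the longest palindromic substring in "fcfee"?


Input: "fcfee"
Checking substrings for palindromes:
  [0:3] "fcf" (len 3) => palindrome
  [3:5] "ee" (len 2) => palindrome
Longest palindromic substring: "fcf" with length 3

3


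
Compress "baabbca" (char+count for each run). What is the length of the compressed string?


Input: baabbca
Runs:
  'b' x 1 => "b1"
  'a' x 2 => "a2"
  'b' x 2 => "b2"
  'c' x 1 => "c1"
  'a' x 1 => "a1"
Compressed: "b1a2b2c1a1"
Compressed length: 10

10


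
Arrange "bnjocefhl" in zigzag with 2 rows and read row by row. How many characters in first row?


Zigzag "bnjocefhl" into 2 rows:
Placing characters:
  'b' => row 0
  'n' => row 1
  'j' => row 0
  'o' => row 1
  'c' => row 0
  'e' => row 1
  'f' => row 0
  'h' => row 1
  'l' => row 0
Rows:
  Row 0: "bjcfl"
  Row 1: "noeh"
First row length: 5

5


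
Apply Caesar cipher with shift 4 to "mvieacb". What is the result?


Caesar cipher: shift "mvieacb" by 4
  'm' (pos 12) + 4 = pos 16 = 'q'
  'v' (pos 21) + 4 = pos 25 = 'z'
  'i' (pos 8) + 4 = pos 12 = 'm'
  'e' (pos 4) + 4 = pos 8 = 'i'
  'a' (pos 0) + 4 = pos 4 = 'e'
  'c' (pos 2) + 4 = pos 6 = 'g'
  'b' (pos 1) + 4 = pos 5 = 'f'
Result: qzmiegf

qzmiegf


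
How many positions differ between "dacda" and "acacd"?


Comparing "dacda" and "acacd" position by position:
  Position 0: 'd' vs 'a' => DIFFER
  Position 1: 'a' vs 'c' => DIFFER
  Position 2: 'c' vs 'a' => DIFFER
  Position 3: 'd' vs 'c' => DIFFER
  Position 4: 'a' vs 'd' => DIFFER
Positions that differ: 5

5


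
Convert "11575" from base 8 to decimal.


Input: "11575" in base 8
Positional expansion:
  Digit '1' (value 1) x 8^4 = 4096
  Digit '1' (value 1) x 8^3 = 512
  Digit '5' (value 5) x 8^2 = 320
  Digit '7' (value 7) x 8^1 = 56
  Digit '5' (value 5) x 8^0 = 5
Sum = 4989

4989


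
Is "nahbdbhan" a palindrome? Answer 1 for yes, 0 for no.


Input: nahbdbhan
Reversed: nahbdbhan
  Compare pos 0 ('n') with pos 8 ('n'): match
  Compare pos 1 ('a') with pos 7 ('a'): match
  Compare pos 2 ('h') with pos 6 ('h'): match
  Compare pos 3 ('b') with pos 5 ('b'): match
Result: palindrome

1


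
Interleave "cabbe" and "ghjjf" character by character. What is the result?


Interleaving "cabbe" and "ghjjf":
  Position 0: 'c' from first, 'g' from second => "cg"
  Position 1: 'a' from first, 'h' from second => "ah"
  Position 2: 'b' from first, 'j' from second => "bj"
  Position 3: 'b' from first, 'j' from second => "bj"
  Position 4: 'e' from first, 'f' from second => "ef"
Result: cgahbjbjef

cgahbjbjef


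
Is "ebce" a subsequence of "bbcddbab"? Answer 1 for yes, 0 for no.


Check if "ebce" is a subsequence of "bbcddbab"
Greedy scan:
  Position 0 ('b'): no match needed
  Position 1 ('b'): no match needed
  Position 2 ('c'): no match needed
  Position 3 ('d'): no match needed
  Position 4 ('d'): no match needed
  Position 5 ('b'): no match needed
  Position 6 ('a'): no match needed
  Position 7 ('b'): no match needed
Only matched 0/4 characters => not a subsequence

0


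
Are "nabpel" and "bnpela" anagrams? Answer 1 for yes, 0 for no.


Strings: "nabpel", "bnpela"
Sorted first:  abelnp
Sorted second: abelnp
Sorted forms match => anagrams

1


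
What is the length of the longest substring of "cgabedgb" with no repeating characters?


Input: "cgabedgb"
Sliding window (track last position of each char):
  Position 0 ('c'): window [0,0] length 1 -- new best
  Position 1 ('g'): window [0,1] length 2 -- new best
  Position 2 ('a'): window [0,2] length 3 -- new best
  Position 3 ('b'): window [0,3] length 4 -- new best
  Position 4 ('e'): window [0,4] length 5 -- new best
  Position 5 ('d'): window [0,5] length 6 -- new best
  Position 6 ('g'): repeat (last at 1), move window start to 2
  Position 6 ('g'): window [2,6] length 5
  Position 7 ('b'): repeat (last at 3), move window start to 4
  Position 7 ('b'): window [4,7] length 4
Longest substring with no repeats: "cgabed" with length 6

6


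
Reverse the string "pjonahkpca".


Input: pjonahkpca
Reading characters right to left:
  Position 9: 'a'
  Position 8: 'c'
  Position 7: 'p'
  Position 6: 'k'
  Position 5: 'h'
  Position 4: 'a'
  Position 3: 'n'
  Position 2: 'o'
  Position 1: 'j'
  Position 0: 'p'
Reversed: acpkhanojp

acpkhanojp


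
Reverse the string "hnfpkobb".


Input: hnfpkobb
Reading characters right to left:
  Position 7: 'b'
  Position 6: 'b'
  Position 5: 'o'
  Position 4: 'k'
  Position 3: 'p'
  Position 2: 'f'
  Position 1: 'n'
  Position 0: 'h'
Reversed: bbokpfnh

bbokpfnh


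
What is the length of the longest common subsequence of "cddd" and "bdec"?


LCS of "cddd" and "bdec"
DP table:
           b    d    e    c
      0    0    0    0    0
  c   0    0    0    0    1
  d   0    0    1    1    1
  d   0    0    1    1    1
  d   0    0    1    1    1
LCS length = dp[4][4] = 1

1


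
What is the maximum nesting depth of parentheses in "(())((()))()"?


Input: "(())((()))()"
Tracking depth:
  Position 0 '(': depth becomes 1
  Position 1 '(': depth becomes 2
  Position 2 ')': depth becomes 1
  Position 3 ')': depth becomes 0
  Position 4 '(': depth becomes 1
  Position 5 '(': depth becomes 2
  Position 6 '(': depth becomes 3
  Position 7 ')': depth becomes 2
  Position 8 ')': depth becomes 1
  Position 9 ')': depth becomes 0
  Position 10 '(': depth becomes 1
  Position 11 ')': depth becomes 0
Maximum depth reached: 3

3


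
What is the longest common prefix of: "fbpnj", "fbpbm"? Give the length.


Words: fbpnj, fbpbm
  Position 0: all 'f' => match
  Position 1: all 'b' => match
  Position 2: all 'p' => match
  Position 3: ('n', 'b') => mismatch, stop
LCP = "fbp" (length 3)

3


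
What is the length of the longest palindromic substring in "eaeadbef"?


Input: "eaeadbef"
Checking substrings for palindromes:
  [0:3] "eae" (len 3) => palindrome
  [1:4] "aea" (len 3) => palindrome
Longest palindromic substring: "eae" with length 3

3


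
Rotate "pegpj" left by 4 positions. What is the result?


Input: "pegpj", rotate left by 4
First 4 characters: "pegp"
Remaining characters: "j"
Concatenate remaining + first: "j" + "pegp" = "jpegp"

jpegp


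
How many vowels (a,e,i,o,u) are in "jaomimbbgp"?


Input: jaomimbbgp
Checking each character:
  'j' at position 0: consonant
  'a' at position 1: vowel (running total: 1)
  'o' at position 2: vowel (running total: 2)
  'm' at position 3: consonant
  'i' at position 4: vowel (running total: 3)
  'm' at position 5: consonant
  'b' at position 6: consonant
  'b' at position 7: consonant
  'g' at position 8: consonant
  'p' at position 9: consonant
Total vowels: 3

3


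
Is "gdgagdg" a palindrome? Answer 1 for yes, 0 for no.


Input: gdgagdg
Reversed: gdgagdg
  Compare pos 0 ('g') with pos 6 ('g'): match
  Compare pos 1 ('d') with pos 5 ('d'): match
  Compare pos 2 ('g') with pos 4 ('g'): match
Result: palindrome

1


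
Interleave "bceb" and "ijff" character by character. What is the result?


Interleaving "bceb" and "ijff":
  Position 0: 'b' from first, 'i' from second => "bi"
  Position 1: 'c' from first, 'j' from second => "cj"
  Position 2: 'e' from first, 'f' from second => "ef"
  Position 3: 'b' from first, 'f' from second => "bf"
Result: bicjefbf

bicjefbf


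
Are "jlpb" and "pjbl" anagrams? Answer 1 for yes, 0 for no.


Strings: "jlpb", "pjbl"
Sorted first:  bjlp
Sorted second: bjlp
Sorted forms match => anagrams

1


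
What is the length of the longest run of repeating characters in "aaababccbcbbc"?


Input: "aaababccbcbbc"
Scanning for longest run:
  Position 1 ('a'): continues run of 'a', length=2
  Position 2 ('a'): continues run of 'a', length=3
  Position 3 ('b'): new char, reset run to 1
  Position 4 ('a'): new char, reset run to 1
  Position 5 ('b'): new char, reset run to 1
  Position 6 ('c'): new char, reset run to 1
  Position 7 ('c'): continues run of 'c', length=2
  Position 8 ('b'): new char, reset run to 1
  Position 9 ('c'): new char, reset run to 1
  Position 10 ('b'): new char, reset run to 1
  Position 11 ('b'): continues run of 'b', length=2
  Position 12 ('c'): new char, reset run to 1
Longest run: 'a' with length 3

3
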